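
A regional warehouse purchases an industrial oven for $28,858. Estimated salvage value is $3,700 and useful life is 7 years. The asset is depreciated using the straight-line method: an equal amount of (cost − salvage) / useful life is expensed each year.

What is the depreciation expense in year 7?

$3,594

Depreciable base = $28,858 − $3,700 = $25,158.
Annual expense = $25,158 / 7 = $3,594.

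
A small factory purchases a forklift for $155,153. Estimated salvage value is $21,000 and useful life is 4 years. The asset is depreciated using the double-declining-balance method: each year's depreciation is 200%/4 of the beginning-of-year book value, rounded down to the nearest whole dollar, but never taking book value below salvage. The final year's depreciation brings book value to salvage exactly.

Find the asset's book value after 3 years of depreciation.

Depreciable base = $155,153 − $21,000 = $134,153.
Year 1: ⌊$155,153 × 200%/4⌋ = $77,576. Book value $77,577.
Year 2: ⌊$77,577 × 200%/4⌋ = $38,788. Book value $38,789.
Year 3: ⌊$38,789 × 200%/4⌋ = $19,394, capped at $17,789. Book value $21,000.

$21,000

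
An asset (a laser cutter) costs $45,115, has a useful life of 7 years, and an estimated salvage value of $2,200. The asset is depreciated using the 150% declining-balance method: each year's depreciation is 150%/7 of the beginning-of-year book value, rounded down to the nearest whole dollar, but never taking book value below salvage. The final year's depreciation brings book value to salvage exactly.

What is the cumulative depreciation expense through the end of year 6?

$34,499

Depreciable base = $45,115 − $2,200 = $42,915.
Year 1: ⌊$45,115 × 150%/7⌋ = $9,667. Book value $35,448.
Year 2: ⌊$35,448 × 150%/7⌋ = $7,596. Book value $27,852.
Year 3: ⌊$27,852 × 150%/7⌋ = $5,968. Book value $21,884.
Year 4: ⌊$21,884 × 150%/7⌋ = $4,689. Book value $17,195.
Year 5: ⌊$17,195 × 150%/7⌋ = $3,684. Book value $13,511.
Year 6: ⌊$13,511 × 150%/7⌋ = $2,895. Book value $10,616.
Accumulated through year 6 = $45,115 − $10,616 = $34,499.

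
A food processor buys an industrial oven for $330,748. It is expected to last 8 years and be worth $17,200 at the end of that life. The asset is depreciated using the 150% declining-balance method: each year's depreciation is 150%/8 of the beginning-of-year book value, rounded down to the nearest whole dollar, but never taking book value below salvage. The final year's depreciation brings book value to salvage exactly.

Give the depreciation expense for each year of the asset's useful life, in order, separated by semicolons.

$62,015; $50,387; $40,939; $33,263; $27,027; $21,959; $17,842; $60,116

Depreciable base = $330,748 − $17,200 = $313,548.
Year 1: ⌊$330,748 × 150%/8⌋ = $62,015. Book value $268,733.
Year 2: ⌊$268,733 × 150%/8⌋ = $50,387. Book value $218,346.
Year 3: ⌊$218,346 × 150%/8⌋ = $40,939. Book value $177,407.
Year 4: ⌊$177,407 × 150%/8⌋ = $33,263. Book value $144,144.
Year 5: ⌊$144,144 × 150%/8⌋ = $27,027. Book value $117,117.
Year 6: ⌊$117,117 × 150%/8⌋ = $21,959. Book value $95,158.
Year 7: ⌊$95,158 × 150%/8⌋ = $17,842. Book value $77,316.
Year 8 (final): $77,316 − $17,200 = $60,116. Book value $17,200.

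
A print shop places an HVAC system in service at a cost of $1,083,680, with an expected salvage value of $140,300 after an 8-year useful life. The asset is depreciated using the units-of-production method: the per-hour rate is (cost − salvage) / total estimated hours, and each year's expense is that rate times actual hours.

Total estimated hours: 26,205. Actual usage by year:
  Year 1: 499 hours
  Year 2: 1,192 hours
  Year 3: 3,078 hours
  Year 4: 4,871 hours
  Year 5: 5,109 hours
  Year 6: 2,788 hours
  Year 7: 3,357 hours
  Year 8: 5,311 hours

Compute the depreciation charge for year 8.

$191,196

Depreciable base = $1,083,680 − $140,300 = $943,380.
Rate = $943,380 / 26,205 hours = $36 per hour.
Year 1: 499 × $36 = $17,964. Book value $1,065,716.
Year 2: 1,192 × $36 = $42,912. Book value $1,022,804.
Year 3: 3,078 × $36 = $110,808. Book value $911,996.
Year 4: 4,871 × $36 = $175,356. Book value $736,640.
Year 5: 5,109 × $36 = $183,924. Book value $552,716.
Year 6: 2,788 × $36 = $100,368. Book value $452,348.
Year 7: 3,357 × $36 = $120,852. Book value $331,496.
Year 8: 5,311 × $36 = $191,196. Book value $140,300.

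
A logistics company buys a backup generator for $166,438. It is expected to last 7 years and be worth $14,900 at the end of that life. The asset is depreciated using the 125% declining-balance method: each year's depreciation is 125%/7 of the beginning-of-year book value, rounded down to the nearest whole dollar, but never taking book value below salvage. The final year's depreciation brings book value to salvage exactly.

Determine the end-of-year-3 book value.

$92,250

Depreciable base = $166,438 − $14,900 = $151,538.
Year 1: ⌊$166,438 × 125%/7⌋ = $29,721. Book value $136,717.
Year 2: ⌊$136,717 × 125%/7⌋ = $24,413. Book value $112,304.
Year 3: ⌊$112,304 × 125%/7⌋ = $20,054. Book value $92,250.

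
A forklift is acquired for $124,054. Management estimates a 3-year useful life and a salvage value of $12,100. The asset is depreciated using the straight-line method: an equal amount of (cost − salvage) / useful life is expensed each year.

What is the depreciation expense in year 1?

Depreciable base = $124,054 − $12,100 = $111,954.
Annual expense = $111,954 / 3 = $37,318.

$37,318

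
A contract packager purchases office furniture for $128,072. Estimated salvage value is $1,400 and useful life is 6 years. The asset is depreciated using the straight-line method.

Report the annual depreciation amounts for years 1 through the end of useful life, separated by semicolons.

Depreciable base = $128,072 − $1,400 = $126,672.
Annual expense = $126,672 / 6 = $21,112.
End of year 1: book value $106,960.
End of year 2: book value $85,848.
End of year 3: book value $64,736.
End of year 4: book value $43,624.
End of year 5: book value $22,512.
End of year 6: book value $1,400.

$21,112; $21,112; $21,112; $21,112; $21,112; $21,112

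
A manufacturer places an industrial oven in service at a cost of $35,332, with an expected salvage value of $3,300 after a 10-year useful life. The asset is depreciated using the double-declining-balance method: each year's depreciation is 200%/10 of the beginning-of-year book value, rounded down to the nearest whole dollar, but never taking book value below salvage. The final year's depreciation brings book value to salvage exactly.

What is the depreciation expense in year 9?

Depreciable base = $35,332 − $3,300 = $32,032.
Year 1: ⌊$35,332 × 200%/10⌋ = $7,066. Book value $28,266.
Year 2: ⌊$28,266 × 200%/10⌋ = $5,653. Book value $22,613.
Year 3: ⌊$22,613 × 200%/10⌋ = $4,522. Book value $18,091.
Year 4: ⌊$18,091 × 200%/10⌋ = $3,618. Book value $14,473.
Year 5: ⌊$14,473 × 200%/10⌋ = $2,894. Book value $11,579.
Year 6: ⌊$11,579 × 200%/10⌋ = $2,315. Book value $9,264.
Year 7: ⌊$9,264 × 200%/10⌋ = $1,852. Book value $7,412.
Year 8: ⌊$7,412 × 200%/10⌋ = $1,482. Book value $5,930.
Year 9: ⌊$5,930 × 200%/10⌋ = $1,186. Book value $4,744.

$1,186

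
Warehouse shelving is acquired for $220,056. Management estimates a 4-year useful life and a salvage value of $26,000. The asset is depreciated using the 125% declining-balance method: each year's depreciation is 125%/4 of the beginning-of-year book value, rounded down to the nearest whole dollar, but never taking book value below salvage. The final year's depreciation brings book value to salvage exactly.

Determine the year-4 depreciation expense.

Depreciable base = $220,056 − $26,000 = $194,056.
Year 1: ⌊$220,056 × 125%/4⌋ = $68,767. Book value $151,289.
Year 2: ⌊$151,289 × 125%/4⌋ = $47,277. Book value $104,012.
Year 3: ⌊$104,012 × 125%/4⌋ = $32,503. Book value $71,509.
Year 4 (final): $71,509 − $26,000 = $45,509. Book value $26,000.

$45,509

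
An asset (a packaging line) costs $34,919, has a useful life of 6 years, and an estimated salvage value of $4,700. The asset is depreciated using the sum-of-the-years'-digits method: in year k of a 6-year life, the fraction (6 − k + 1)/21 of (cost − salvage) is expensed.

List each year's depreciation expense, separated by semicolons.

Depreciable base = $34,919 − $4,700 = $30,219.
Sum of the years' digits = 6+5+4+3+2+1 = 21.
Year 1: $30,219 × 6/21 = $8,634. Book value $26,285.
Year 2: $30,219 × 5/21 = $7,195. Book value $19,090.
Year 3: $30,219 × 4/21 = $5,756. Book value $13,334.
Year 4: $30,219 × 3/21 = $4,317. Book value $9,017.
Year 5: $30,219 × 2/21 = $2,878. Book value $6,139.
Year 6: $30,219 × 1/21 = $1,439. Book value $4,700.

$8,634; $7,195; $5,756; $4,317; $2,878; $1,439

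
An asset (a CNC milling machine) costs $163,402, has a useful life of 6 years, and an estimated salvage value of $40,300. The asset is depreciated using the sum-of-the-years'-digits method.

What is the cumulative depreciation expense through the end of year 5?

$117,240

Depreciable base = $163,402 − $40,300 = $123,102.
Sum of the years' digits = 6+5+4+3+2+1 = 21.
Year 1: $123,102 × 6/21 = $35,172. Book value $128,230.
Year 2: $123,102 × 5/21 = $29,310. Book value $98,920.
Year 3: $123,102 × 4/21 = $23,448. Book value $75,472.
Year 4: $123,102 × 3/21 = $17,586. Book value $57,886.
Year 5: $123,102 × 2/21 = $11,724. Book value $46,162.
Accumulated through year 5 = $163,402 − $46,162 = $117,240.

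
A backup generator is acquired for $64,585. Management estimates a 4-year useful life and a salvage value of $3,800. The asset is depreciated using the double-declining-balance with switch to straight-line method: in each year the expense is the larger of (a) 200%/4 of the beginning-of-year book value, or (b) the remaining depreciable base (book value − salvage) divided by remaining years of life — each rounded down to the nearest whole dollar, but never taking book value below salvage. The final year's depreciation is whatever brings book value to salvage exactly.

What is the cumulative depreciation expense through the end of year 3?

$56,511

Depreciable base = $64,585 − $3,800 = $60,785.
Year 1: DB = ⌊$64,585 × 200%/4⌋ = $32,292; SL = ⌊$60,785/4⌋ = $15,196 → take DB $32,292. Book value $32,293.
Year 2: DB = ⌊$32,293 × 200%/4⌋ = $16,146; SL = ⌊$28,493/3⌋ = $9,497 → take DB $16,146. Book value $16,147.
Year 3: DB = ⌊$16,147 × 200%/4⌋ = $8,073; SL = ⌊$12,347/2⌋ = $6,173 → take DB $8,073. Book value $8,074.
Accumulated through year 3 = $64,585 − $8,074 = $56,511.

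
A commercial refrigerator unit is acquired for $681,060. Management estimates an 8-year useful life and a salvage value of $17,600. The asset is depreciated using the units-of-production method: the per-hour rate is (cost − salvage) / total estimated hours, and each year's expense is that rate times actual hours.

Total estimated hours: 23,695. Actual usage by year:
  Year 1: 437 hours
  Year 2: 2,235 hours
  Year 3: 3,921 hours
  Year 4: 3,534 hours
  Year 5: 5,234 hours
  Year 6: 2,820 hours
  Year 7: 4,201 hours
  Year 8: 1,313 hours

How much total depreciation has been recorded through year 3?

Depreciable base = $681,060 − $17,600 = $663,460.
Rate = $663,460 / 23,695 hours = $28 per hour.
Year 1: 437 × $28 = $12,236. Book value $668,824.
Year 2: 2,235 × $28 = $62,580. Book value $606,244.
Year 3: 3,921 × $28 = $109,788. Book value $496,456.
Accumulated through year 3 = $681,060 − $496,456 = $184,604.

$184,604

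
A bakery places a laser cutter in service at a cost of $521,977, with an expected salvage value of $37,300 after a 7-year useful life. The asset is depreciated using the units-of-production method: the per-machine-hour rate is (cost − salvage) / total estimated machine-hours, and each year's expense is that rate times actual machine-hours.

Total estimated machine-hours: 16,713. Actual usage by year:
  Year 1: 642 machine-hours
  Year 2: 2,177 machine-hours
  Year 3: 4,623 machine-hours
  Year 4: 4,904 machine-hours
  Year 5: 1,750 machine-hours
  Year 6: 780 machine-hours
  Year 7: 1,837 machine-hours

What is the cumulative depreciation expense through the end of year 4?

Depreciable base = $521,977 − $37,300 = $484,677.
Rate = $484,677 / 16,713 machine-hours = $29 per machine-hour.
Year 1: 642 × $29 = $18,618. Book value $503,359.
Year 2: 2,177 × $29 = $63,133. Book value $440,226.
Year 3: 4,623 × $29 = $134,067. Book value $306,159.
Year 4: 4,904 × $29 = $142,216. Book value $163,943.
Accumulated through year 4 = $521,977 − $163,943 = $358,034.

$358,034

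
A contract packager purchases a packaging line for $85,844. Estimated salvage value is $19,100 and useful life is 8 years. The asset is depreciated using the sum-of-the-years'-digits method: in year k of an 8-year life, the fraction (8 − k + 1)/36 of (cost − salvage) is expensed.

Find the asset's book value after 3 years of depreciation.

Depreciable base = $85,844 − $19,100 = $66,744.
Sum of the years' digits = 8+7+6+5+4+3+2+1 = 36.
Year 1: $66,744 × 8/36 = $14,832. Book value $71,012.
Year 2: $66,744 × 7/36 = $12,978. Book value $58,034.
Year 3: $66,744 × 6/36 = $11,124. Book value $46,910.

$46,910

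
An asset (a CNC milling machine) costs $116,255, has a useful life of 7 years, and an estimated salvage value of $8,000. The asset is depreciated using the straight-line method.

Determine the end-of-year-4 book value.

Depreciable base = $116,255 − $8,000 = $108,255.
Annual expense = $108,255 / 7 = $15,465.
End of year 1: book value $100,790.
End of year 2: book value $85,325.
End of year 3: book value $69,860.
End of year 4: book value $54,395.

$54,395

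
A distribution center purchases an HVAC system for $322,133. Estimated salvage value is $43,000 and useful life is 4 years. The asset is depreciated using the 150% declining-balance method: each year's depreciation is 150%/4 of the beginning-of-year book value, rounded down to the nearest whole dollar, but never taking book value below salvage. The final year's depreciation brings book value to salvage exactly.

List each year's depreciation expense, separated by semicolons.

$120,799; $75,500; $47,187; $35,647

Depreciable base = $322,133 − $43,000 = $279,133.
Year 1: ⌊$322,133 × 150%/4⌋ = $120,799. Book value $201,334.
Year 2: ⌊$201,334 × 150%/4⌋ = $75,500. Book value $125,834.
Year 3: ⌊$125,834 × 150%/4⌋ = $47,187. Book value $78,647.
Year 4 (final): $78,647 − $43,000 = $35,647. Book value $43,000.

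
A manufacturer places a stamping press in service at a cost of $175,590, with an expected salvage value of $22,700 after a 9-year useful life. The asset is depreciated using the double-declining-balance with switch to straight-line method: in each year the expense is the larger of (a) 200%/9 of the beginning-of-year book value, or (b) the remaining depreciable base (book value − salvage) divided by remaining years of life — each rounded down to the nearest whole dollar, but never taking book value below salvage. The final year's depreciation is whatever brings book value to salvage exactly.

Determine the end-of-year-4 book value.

Depreciable base = $175,590 − $22,700 = $152,890.
Year 1: DB = ⌊$175,590 × 200%/9⌋ = $39,020; SL = ⌊$152,890/9⌋ = $16,987 → take DB $39,020. Book value $136,570.
Year 2: DB = ⌊$136,570 × 200%/9⌋ = $30,348; SL = ⌊$113,870/8⌋ = $14,233 → take DB $30,348. Book value $106,222.
Year 3: DB = ⌊$106,222 × 200%/9⌋ = $23,604; SL = ⌊$83,522/7⌋ = $11,931 → take DB $23,604. Book value $82,618.
Year 4: DB = ⌊$82,618 × 200%/9⌋ = $18,359; SL = ⌊$59,918/6⌋ = $9,986 → take DB $18,359. Book value $64,259.

$64,259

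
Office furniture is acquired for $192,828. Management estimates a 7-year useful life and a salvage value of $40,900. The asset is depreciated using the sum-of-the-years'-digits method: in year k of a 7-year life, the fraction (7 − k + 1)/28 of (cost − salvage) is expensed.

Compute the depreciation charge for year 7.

Depreciable base = $192,828 − $40,900 = $151,928.
Sum of the years' digits = 7+6+5+4+3+2+1 = 28.
Year 1: $151,928 × 7/28 = $37,982. Book value $154,846.
Year 2: $151,928 × 6/28 = $32,556. Book value $122,290.
Year 3: $151,928 × 5/28 = $27,130. Book value $95,160.
Year 4: $151,928 × 4/28 = $21,704. Book value $73,456.
Year 5: $151,928 × 3/28 = $16,278. Book value $57,178.
Year 6: $151,928 × 2/28 = $10,852. Book value $46,326.
Year 7: $151,928 × 1/28 = $5,426. Book value $40,900.

$5,426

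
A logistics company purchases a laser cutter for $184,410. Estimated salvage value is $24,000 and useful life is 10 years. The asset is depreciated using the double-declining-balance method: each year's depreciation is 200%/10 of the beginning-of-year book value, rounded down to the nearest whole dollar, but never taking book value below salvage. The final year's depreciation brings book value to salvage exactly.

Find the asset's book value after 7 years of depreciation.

Depreciable base = $184,410 − $24,000 = $160,410.
Year 1: ⌊$184,410 × 200%/10⌋ = $36,882. Book value $147,528.
Year 2: ⌊$147,528 × 200%/10⌋ = $29,505. Book value $118,023.
Year 3: ⌊$118,023 × 200%/10⌋ = $23,604. Book value $94,419.
Year 4: ⌊$94,419 × 200%/10⌋ = $18,883. Book value $75,536.
Year 5: ⌊$75,536 × 200%/10⌋ = $15,107. Book value $60,429.
Year 6: ⌊$60,429 × 200%/10⌋ = $12,085. Book value $48,344.
Year 7: ⌊$48,344 × 200%/10⌋ = $9,668. Book value $38,676.

$38,676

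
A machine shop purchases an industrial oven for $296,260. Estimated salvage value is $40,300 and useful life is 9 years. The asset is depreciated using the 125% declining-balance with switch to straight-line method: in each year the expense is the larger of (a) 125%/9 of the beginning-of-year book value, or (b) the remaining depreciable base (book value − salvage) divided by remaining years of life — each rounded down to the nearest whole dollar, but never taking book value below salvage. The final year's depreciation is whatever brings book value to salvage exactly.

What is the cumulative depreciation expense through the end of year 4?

$133,363

Depreciable base = $296,260 − $40,300 = $255,960.
Year 1: DB = ⌊$296,260 × 125%/9⌋ = $41,147; SL = ⌊$255,960/9⌋ = $28,440 → take DB $41,147. Book value $255,113.
Year 2: DB = ⌊$255,113 × 125%/9⌋ = $35,432; SL = ⌊$214,813/8⌋ = $26,851 → take DB $35,432. Book value $219,681.
Year 3: DB = ⌊$219,681 × 125%/9⌋ = $30,511; SL = ⌊$179,381/7⌋ = $25,625 → take DB $30,511. Book value $189,170.
Year 4: DB = ⌊$189,170 × 125%/9⌋ = $26,273; SL = ⌊$148,870/6⌋ = $24,811 → take DB $26,273. Book value $162,897.
Accumulated through year 4 = $296,260 − $162,897 = $133,363.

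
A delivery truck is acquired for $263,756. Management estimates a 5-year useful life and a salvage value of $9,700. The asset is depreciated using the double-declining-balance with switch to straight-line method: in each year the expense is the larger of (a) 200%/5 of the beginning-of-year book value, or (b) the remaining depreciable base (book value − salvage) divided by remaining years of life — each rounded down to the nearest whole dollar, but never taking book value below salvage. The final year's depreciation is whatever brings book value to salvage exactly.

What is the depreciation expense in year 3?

$37,981

Depreciable base = $263,756 − $9,700 = $254,056.
Year 1: DB = ⌊$263,756 × 200%/5⌋ = $105,502; SL = ⌊$254,056/5⌋ = $50,811 → take DB $105,502. Book value $158,254.
Year 2: DB = ⌊$158,254 × 200%/5⌋ = $63,301; SL = ⌊$148,554/4⌋ = $37,138 → take DB $63,301. Book value $94,953.
Year 3: DB = ⌊$94,953 × 200%/5⌋ = $37,981; SL = ⌊$85,253/3⌋ = $28,417 → take DB $37,981. Book value $56,972.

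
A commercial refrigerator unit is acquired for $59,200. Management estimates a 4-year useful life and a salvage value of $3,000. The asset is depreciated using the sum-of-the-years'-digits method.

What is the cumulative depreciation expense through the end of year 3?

Depreciable base = $59,200 − $3,000 = $56,200.
Sum of the years' digits = 4+3+2+1 = 10.
Year 1: $56,200 × 4/10 = $22,480. Book value $36,720.
Year 2: $56,200 × 3/10 = $16,860. Book value $19,860.
Year 3: $56,200 × 2/10 = $11,240. Book value $8,620.
Accumulated through year 3 = $59,200 − $8,620 = $50,580.

$50,580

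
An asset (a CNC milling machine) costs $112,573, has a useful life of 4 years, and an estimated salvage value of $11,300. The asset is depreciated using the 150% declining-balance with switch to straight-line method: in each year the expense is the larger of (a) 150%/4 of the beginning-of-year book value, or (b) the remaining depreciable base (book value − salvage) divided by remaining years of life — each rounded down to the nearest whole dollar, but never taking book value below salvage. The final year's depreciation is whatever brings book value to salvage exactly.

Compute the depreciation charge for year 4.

Depreciable base = $112,573 − $11,300 = $101,273.
Year 1: DB = ⌊$112,573 × 150%/4⌋ = $42,214; SL = ⌊$101,273/4⌋ = $25,318 → take DB $42,214. Book value $70,359.
Year 2: DB = ⌊$70,359 × 150%/4⌋ = $26,384; SL = ⌊$59,059/3⌋ = $19,686 → take DB $26,384. Book value $43,975.
Year 3: DB = ⌊$43,975 × 150%/4⌋ = $16,490; SL = ⌊$32,675/2⌋ = $16,337 → take DB $16,490. Book value $27,485.
Year 4 (final): $27,485 − $11,300 = $16,185. Book value $11,300.

$16,185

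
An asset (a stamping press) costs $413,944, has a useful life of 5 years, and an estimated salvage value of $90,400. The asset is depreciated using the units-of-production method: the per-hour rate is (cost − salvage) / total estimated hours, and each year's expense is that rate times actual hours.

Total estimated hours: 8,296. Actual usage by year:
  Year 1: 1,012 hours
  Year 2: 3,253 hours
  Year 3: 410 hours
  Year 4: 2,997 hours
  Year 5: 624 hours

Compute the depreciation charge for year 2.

$126,867

Depreciable base = $413,944 − $90,400 = $323,544.
Rate = $323,544 / 8,296 hours = $39 per hour.
Year 1: 1,012 × $39 = $39,468. Book value $374,476.
Year 2: 3,253 × $39 = $126,867. Book value $247,609.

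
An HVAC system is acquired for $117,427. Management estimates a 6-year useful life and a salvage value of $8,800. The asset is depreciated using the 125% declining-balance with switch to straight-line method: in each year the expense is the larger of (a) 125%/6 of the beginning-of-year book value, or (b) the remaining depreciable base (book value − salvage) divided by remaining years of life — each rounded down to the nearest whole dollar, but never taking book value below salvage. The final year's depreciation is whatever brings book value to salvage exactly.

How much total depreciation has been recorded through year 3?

Depreciable base = $117,427 − $8,800 = $108,627.
Year 1: DB = ⌊$117,427 × 125%/6⌋ = $24,463; SL = ⌊$108,627/6⌋ = $18,104 → take DB $24,463. Book value $92,964.
Year 2: DB = ⌊$92,964 × 125%/6⌋ = $19,367; SL = ⌊$84,164/5⌋ = $16,832 → take DB $19,367. Book value $73,597.
Year 3: DB = ⌊$73,597 × 125%/6⌋ = $15,332; SL = ⌊$64,797/4⌋ = $16,199 → take SL $16,199. Book value $57,398.
Accumulated through year 3 = $117,427 − $57,398 = $60,029.

$60,029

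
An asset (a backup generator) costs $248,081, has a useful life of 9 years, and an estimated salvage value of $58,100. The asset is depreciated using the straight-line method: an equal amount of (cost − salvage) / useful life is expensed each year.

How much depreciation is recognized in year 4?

$21,109

Depreciable base = $248,081 − $58,100 = $189,981.
Annual expense = $189,981 / 9 = $21,109.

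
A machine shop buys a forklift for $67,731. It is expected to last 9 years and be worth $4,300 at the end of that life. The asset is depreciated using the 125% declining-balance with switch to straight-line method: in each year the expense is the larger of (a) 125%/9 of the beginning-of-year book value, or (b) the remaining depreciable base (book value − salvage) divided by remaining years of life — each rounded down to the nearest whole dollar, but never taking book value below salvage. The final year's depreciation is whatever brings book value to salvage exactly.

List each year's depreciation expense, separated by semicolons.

Depreciable base = $67,731 − $4,300 = $63,431.
Year 1: DB = ⌊$67,731 × 125%/9⌋ = $9,407; SL = ⌊$63,431/9⌋ = $7,047 → take DB $9,407. Book value $58,324.
Year 2: DB = ⌊$58,324 × 125%/9⌋ = $8,100; SL = ⌊$54,024/8⌋ = $6,753 → take DB $8,100. Book value $50,224.
Year 3: DB = ⌊$50,224 × 125%/9⌋ = $6,975; SL = ⌊$45,924/7⌋ = $6,560 → take DB $6,975. Book value $43,249.
Year 4: DB = ⌊$43,249 × 125%/9⌋ = $6,006; SL = ⌊$38,949/6⌋ = $6,491 → take SL $6,491. Book value $36,758.
Year 5: DB = ⌊$36,758 × 125%/9⌋ = $5,105; SL = ⌊$32,458/5⌋ = $6,491 → take SL $6,491. Book value $30,267.
Year 6: DB = ⌊$30,267 × 125%/9⌋ = $4,203; SL = ⌊$25,967/4⌋ = $6,491 → take SL $6,491. Book value $23,776.
Year 7: DB = ⌊$23,776 × 125%/9⌋ = $3,302; SL = ⌊$19,476/3⌋ = $6,492 → take SL $6,492. Book value $17,284.
Year 8: DB = ⌊$17,284 × 125%/9⌋ = $2,400; SL = ⌊$12,984/2⌋ = $6,492 → take SL $6,492. Book value $10,792.
Year 9 (final): $10,792 − $4,300 = $6,492. Book value $4,300.

$9,407; $8,100; $6,975; $6,491; $6,491; $6,491; $6,492; $6,492; $6,492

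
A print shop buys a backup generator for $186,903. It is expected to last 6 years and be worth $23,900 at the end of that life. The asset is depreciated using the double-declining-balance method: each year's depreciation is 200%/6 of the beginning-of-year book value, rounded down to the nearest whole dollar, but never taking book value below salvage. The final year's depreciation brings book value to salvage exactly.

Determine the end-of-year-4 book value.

$36,920

Depreciable base = $186,903 − $23,900 = $163,003.
Year 1: ⌊$186,903 × 200%/6⌋ = $62,301. Book value $124,602.
Year 2: ⌊$124,602 × 200%/6⌋ = $41,534. Book value $83,068.
Year 3: ⌊$83,068 × 200%/6⌋ = $27,689. Book value $55,379.
Year 4: ⌊$55,379 × 200%/6⌋ = $18,459. Book value $36,920.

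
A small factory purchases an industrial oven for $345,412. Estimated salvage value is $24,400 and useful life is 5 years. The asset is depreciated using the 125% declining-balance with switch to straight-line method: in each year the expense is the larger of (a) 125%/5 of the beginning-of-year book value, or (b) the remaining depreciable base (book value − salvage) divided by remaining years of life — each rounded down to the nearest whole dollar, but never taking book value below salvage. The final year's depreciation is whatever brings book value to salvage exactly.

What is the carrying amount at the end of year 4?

$81,032

Depreciable base = $345,412 − $24,400 = $321,012.
Year 1: DB = ⌊$345,412 × 125%/5⌋ = $86,353; SL = ⌊$321,012/5⌋ = $64,202 → take DB $86,353. Book value $259,059.
Year 2: DB = ⌊$259,059 × 125%/5⌋ = $64,764; SL = ⌊$234,659/4⌋ = $58,664 → take DB $64,764. Book value $194,295.
Year 3: DB = ⌊$194,295 × 125%/5⌋ = $48,573; SL = ⌊$169,895/3⌋ = $56,631 → take SL $56,631. Book value $137,664.
Year 4: DB = ⌊$137,664 × 125%/5⌋ = $34,416; SL = ⌊$113,264/2⌋ = $56,632 → take SL $56,632. Book value $81,032.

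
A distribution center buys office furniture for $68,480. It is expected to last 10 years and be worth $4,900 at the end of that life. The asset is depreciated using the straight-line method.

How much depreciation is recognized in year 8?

Depreciable base = $68,480 − $4,900 = $63,580.
Annual expense = $63,580 / 10 = $6,358.

$6,358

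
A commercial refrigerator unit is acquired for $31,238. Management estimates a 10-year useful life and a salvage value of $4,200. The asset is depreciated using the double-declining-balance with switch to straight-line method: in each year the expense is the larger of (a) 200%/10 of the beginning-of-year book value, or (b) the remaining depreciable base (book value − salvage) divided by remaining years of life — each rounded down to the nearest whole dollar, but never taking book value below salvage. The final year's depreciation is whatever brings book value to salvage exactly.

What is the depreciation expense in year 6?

$2,047

Depreciable base = $31,238 − $4,200 = $27,038.
Year 1: DB = ⌊$31,238 × 200%/10⌋ = $6,247; SL = ⌊$27,038/10⌋ = $2,703 → take DB $6,247. Book value $24,991.
Year 2: DB = ⌊$24,991 × 200%/10⌋ = $4,998; SL = ⌊$20,791/9⌋ = $2,310 → take DB $4,998. Book value $19,993.
Year 3: DB = ⌊$19,993 × 200%/10⌋ = $3,998; SL = ⌊$15,793/8⌋ = $1,974 → take DB $3,998. Book value $15,995.
Year 4: DB = ⌊$15,995 × 200%/10⌋ = $3,199; SL = ⌊$11,795/7⌋ = $1,685 → take DB $3,199. Book value $12,796.
Year 5: DB = ⌊$12,796 × 200%/10⌋ = $2,559; SL = ⌊$8,596/6⌋ = $1,432 → take DB $2,559. Book value $10,237.
Year 6: DB = ⌊$10,237 × 200%/10⌋ = $2,047; SL = ⌊$6,037/5⌋ = $1,207 → take DB $2,047. Book value $8,190.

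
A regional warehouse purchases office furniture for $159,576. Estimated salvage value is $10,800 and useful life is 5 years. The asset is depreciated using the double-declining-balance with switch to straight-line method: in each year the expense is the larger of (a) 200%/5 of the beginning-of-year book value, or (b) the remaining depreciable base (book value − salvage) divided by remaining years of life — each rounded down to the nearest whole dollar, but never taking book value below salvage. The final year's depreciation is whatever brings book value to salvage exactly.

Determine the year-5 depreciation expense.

$9,882

Depreciable base = $159,576 − $10,800 = $148,776.
Year 1: DB = ⌊$159,576 × 200%/5⌋ = $63,830; SL = ⌊$148,776/5⌋ = $29,755 → take DB $63,830. Book value $95,746.
Year 2: DB = ⌊$95,746 × 200%/5⌋ = $38,298; SL = ⌊$84,946/4⌋ = $21,236 → take DB $38,298. Book value $57,448.
Year 3: DB = ⌊$57,448 × 200%/5⌋ = $22,979; SL = ⌊$46,648/3⌋ = $15,549 → take DB $22,979. Book value $34,469.
Year 4: DB = ⌊$34,469 × 200%/5⌋ = $13,787; SL = ⌊$23,669/2⌋ = $11,834 → take DB $13,787. Book value $20,682.
Year 5 (final): $20,682 − $10,800 = $9,882. Book value $10,800.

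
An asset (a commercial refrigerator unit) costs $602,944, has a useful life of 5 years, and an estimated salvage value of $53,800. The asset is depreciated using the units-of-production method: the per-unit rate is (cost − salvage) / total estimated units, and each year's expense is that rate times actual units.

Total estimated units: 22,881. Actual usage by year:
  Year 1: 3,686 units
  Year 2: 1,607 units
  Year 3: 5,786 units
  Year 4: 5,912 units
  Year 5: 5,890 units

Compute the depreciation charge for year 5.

Depreciable base = $602,944 − $53,800 = $549,144.
Rate = $549,144 / 22,881 units = $24 per unit.
Year 1: 3,686 × $24 = $88,464. Book value $514,480.
Year 2: 1,607 × $24 = $38,568. Book value $475,912.
Year 3: 5,786 × $24 = $138,864. Book value $337,048.
Year 4: 5,912 × $24 = $141,888. Book value $195,160.
Year 5: 5,890 × $24 = $141,360. Book value $53,800.

$141,360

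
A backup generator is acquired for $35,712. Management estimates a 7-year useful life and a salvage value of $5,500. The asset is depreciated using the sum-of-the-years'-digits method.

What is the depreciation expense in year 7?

$1,079

Depreciable base = $35,712 − $5,500 = $30,212.
Sum of the years' digits = 7+6+5+4+3+2+1 = 28.
Year 1: $30,212 × 7/28 = $7,553. Book value $28,159.
Year 2: $30,212 × 6/28 = $6,474. Book value $21,685.
Year 3: $30,212 × 5/28 = $5,395. Book value $16,290.
Year 4: $30,212 × 4/28 = $4,316. Book value $11,974.
Year 5: $30,212 × 3/28 = $3,237. Book value $8,737.
Year 6: $30,212 × 2/28 = $2,158. Book value $6,579.
Year 7: $30,212 × 1/28 = $1,079. Book value $5,500.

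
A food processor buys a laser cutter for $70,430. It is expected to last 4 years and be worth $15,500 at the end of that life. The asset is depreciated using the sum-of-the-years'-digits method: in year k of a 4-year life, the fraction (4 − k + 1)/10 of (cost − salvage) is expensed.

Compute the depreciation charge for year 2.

Depreciable base = $70,430 − $15,500 = $54,930.
Sum of the years' digits = 4+3+2+1 = 10.
Year 1: $54,930 × 4/10 = $21,972. Book value $48,458.
Year 2: $54,930 × 3/10 = $16,479. Book value $31,979.

$16,479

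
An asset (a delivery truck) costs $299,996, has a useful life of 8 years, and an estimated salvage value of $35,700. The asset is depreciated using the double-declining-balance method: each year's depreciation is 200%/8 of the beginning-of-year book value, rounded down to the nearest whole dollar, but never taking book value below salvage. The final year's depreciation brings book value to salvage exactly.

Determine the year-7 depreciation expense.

Depreciable base = $299,996 − $35,700 = $264,296.
Year 1: ⌊$299,996 × 200%/8⌋ = $74,999. Book value $224,997.
Year 2: ⌊$224,997 × 200%/8⌋ = $56,249. Book value $168,748.
Year 3: ⌊$168,748 × 200%/8⌋ = $42,187. Book value $126,561.
Year 4: ⌊$126,561 × 200%/8⌋ = $31,640. Book value $94,921.
Year 5: ⌊$94,921 × 200%/8⌋ = $23,730. Book value $71,191.
Year 6: ⌊$71,191 × 200%/8⌋ = $17,797. Book value $53,394.
Year 7: ⌊$53,394 × 200%/8⌋ = $13,348. Book value $40,046.

$13,348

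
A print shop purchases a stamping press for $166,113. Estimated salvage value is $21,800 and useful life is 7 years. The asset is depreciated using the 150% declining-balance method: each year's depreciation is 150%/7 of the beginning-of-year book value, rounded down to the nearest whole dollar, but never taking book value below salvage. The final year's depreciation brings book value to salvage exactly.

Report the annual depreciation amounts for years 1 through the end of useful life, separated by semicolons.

$35,595; $27,968; $21,975; $17,266; $13,566; $10,659; $17,284

Depreciable base = $166,113 − $21,800 = $144,313.
Year 1: ⌊$166,113 × 150%/7⌋ = $35,595. Book value $130,518.
Year 2: ⌊$130,518 × 150%/7⌋ = $27,968. Book value $102,550.
Year 3: ⌊$102,550 × 150%/7⌋ = $21,975. Book value $80,575.
Year 4: ⌊$80,575 × 150%/7⌋ = $17,266. Book value $63,309.
Year 5: ⌊$63,309 × 150%/7⌋ = $13,566. Book value $49,743.
Year 6: ⌊$49,743 × 150%/7⌋ = $10,659. Book value $39,084.
Year 7 (final): $39,084 − $21,800 = $17,284. Book value $21,800.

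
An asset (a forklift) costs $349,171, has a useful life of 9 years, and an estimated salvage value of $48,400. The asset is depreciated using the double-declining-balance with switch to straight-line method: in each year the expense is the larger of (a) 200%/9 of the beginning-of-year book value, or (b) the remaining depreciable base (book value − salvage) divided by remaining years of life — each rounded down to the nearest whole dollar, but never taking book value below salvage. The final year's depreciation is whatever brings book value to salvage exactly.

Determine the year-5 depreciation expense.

$28,395

Depreciable base = $349,171 − $48,400 = $300,771.
Year 1: DB = ⌊$349,171 × 200%/9⌋ = $77,593; SL = ⌊$300,771/9⌋ = $33,419 → take DB $77,593. Book value $271,578.
Year 2: DB = ⌊$271,578 × 200%/9⌋ = $60,350; SL = ⌊$223,178/8⌋ = $27,897 → take DB $60,350. Book value $211,228.
Year 3: DB = ⌊$211,228 × 200%/9⌋ = $46,939; SL = ⌊$162,828/7⌋ = $23,261 → take DB $46,939. Book value $164,289.
Year 4: DB = ⌊$164,289 × 200%/9⌋ = $36,508; SL = ⌊$115,889/6⌋ = $19,314 → take DB $36,508. Book value $127,781.
Year 5: DB = ⌊$127,781 × 200%/9⌋ = $28,395; SL = ⌊$79,381/5⌋ = $15,876 → take DB $28,395. Book value $99,386.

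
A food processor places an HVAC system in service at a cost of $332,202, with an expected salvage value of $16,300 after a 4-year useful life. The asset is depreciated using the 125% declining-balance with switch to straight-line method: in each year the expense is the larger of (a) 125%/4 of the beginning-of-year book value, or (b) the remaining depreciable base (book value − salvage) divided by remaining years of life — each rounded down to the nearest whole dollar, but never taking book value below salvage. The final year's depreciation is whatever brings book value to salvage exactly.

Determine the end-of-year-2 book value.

$157,018

Depreciable base = $332,202 − $16,300 = $315,902.
Year 1: DB = ⌊$332,202 × 125%/4⌋ = $103,813; SL = ⌊$315,902/4⌋ = $78,975 → take DB $103,813. Book value $228,389.
Year 2: DB = ⌊$228,389 × 125%/4⌋ = $71,371; SL = ⌊$212,089/3⌋ = $70,696 → take DB $71,371. Book value $157,018.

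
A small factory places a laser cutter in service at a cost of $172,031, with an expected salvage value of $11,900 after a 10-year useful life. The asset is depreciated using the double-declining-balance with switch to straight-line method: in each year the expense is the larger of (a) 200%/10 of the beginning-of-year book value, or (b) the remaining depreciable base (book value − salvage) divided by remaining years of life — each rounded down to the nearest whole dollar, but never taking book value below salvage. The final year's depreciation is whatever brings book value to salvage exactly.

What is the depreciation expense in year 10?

$8,060

Depreciable base = $172,031 − $11,900 = $160,131.
Year 1: DB = ⌊$172,031 × 200%/10⌋ = $34,406; SL = ⌊$160,131/10⌋ = $16,013 → take DB $34,406. Book value $137,625.
Year 2: DB = ⌊$137,625 × 200%/10⌋ = $27,525; SL = ⌊$125,725/9⌋ = $13,969 → take DB $27,525. Book value $110,100.
Year 3: DB = ⌊$110,100 × 200%/10⌋ = $22,020; SL = ⌊$98,200/8⌋ = $12,275 → take DB $22,020. Book value $88,080.
Year 4: DB = ⌊$88,080 × 200%/10⌋ = $17,616; SL = ⌊$76,180/7⌋ = $10,882 → take DB $17,616. Book value $70,464.
Year 5: DB = ⌊$70,464 × 200%/10⌋ = $14,092; SL = ⌊$58,564/6⌋ = $9,760 → take DB $14,092. Book value $56,372.
Year 6: DB = ⌊$56,372 × 200%/10⌋ = $11,274; SL = ⌊$44,472/5⌋ = $8,894 → take DB $11,274. Book value $45,098.
Year 7: DB = ⌊$45,098 × 200%/10⌋ = $9,019; SL = ⌊$33,198/4⌋ = $8,299 → take DB $9,019. Book value $36,079.
Year 8: DB = ⌊$36,079 × 200%/10⌋ = $7,215; SL = ⌊$24,179/3⌋ = $8,059 → take SL $8,059. Book value $28,020.
Year 9: DB = ⌊$28,020 × 200%/10⌋ = $5,604; SL = ⌊$16,120/2⌋ = $8,060 → take SL $8,060. Book value $19,960.
Year 10 (final): $19,960 − $11,900 = $8,060. Book value $11,900.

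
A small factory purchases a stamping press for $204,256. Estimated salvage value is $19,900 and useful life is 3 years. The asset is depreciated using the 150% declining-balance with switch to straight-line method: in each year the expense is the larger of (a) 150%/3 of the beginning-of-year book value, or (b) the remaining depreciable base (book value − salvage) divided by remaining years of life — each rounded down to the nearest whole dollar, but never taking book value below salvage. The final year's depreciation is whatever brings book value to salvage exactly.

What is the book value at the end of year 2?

Depreciable base = $204,256 − $19,900 = $184,356.
Year 1: DB = ⌊$204,256 × 150%/3⌋ = $102,128; SL = ⌊$184,356/3⌋ = $61,452 → take DB $102,128. Book value $102,128.
Year 2: DB = ⌊$102,128 × 150%/3⌋ = $51,064; SL = ⌊$82,228/2⌋ = $41,114 → take DB $51,064. Book value $51,064.

$51,064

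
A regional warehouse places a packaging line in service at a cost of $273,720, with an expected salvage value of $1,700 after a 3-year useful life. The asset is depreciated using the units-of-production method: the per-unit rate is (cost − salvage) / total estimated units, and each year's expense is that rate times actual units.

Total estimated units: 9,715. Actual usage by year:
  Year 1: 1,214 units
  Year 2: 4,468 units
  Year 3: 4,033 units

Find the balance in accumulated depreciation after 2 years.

Depreciable base = $273,720 − $1,700 = $272,020.
Rate = $272,020 / 9,715 units = $28 per unit.
Year 1: 1,214 × $28 = $33,992. Book value $239,728.
Year 2: 4,468 × $28 = $125,104. Book value $114,624.
Accumulated through year 2 = $273,720 − $114,624 = $159,096.

$159,096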